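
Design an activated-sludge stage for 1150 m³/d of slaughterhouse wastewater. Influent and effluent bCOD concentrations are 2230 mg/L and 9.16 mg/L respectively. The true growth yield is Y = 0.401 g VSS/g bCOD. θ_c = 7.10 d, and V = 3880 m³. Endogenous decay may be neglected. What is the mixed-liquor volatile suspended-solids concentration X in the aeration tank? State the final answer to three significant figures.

X ≈ 1870 mg/L

From V·X = Y·Q·(S₀ − S)·θ_c (decay neglected): X = 0.401 × 1150 × (2230 − 9.16) × 7.10 / 3880 = 1874 mg/L.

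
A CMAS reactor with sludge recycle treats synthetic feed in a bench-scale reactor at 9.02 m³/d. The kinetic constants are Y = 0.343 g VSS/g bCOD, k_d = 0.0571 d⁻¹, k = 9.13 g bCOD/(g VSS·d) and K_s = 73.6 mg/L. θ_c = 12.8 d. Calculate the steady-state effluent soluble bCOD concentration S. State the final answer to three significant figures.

S ≈ 3.32 mg/L

From the Monod/SRT balance for a CMAS, S = K_s·(1+k_d θ_c)/[θ_c·(Y k − k_d) − 1] = 73.6 × (1 + 0.0571 × 12.8) / [12.8 × (0.343 × 9.13 − 0.0571) − 1] = 127.4 / 38.35 = 3.322 mg/L.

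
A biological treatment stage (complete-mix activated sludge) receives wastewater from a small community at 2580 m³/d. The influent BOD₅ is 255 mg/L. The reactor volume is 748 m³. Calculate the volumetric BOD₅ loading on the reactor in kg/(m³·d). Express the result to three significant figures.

L_v ≈ 0.880 kg BOD₅/(m³·d)

Volumetric loading L_v = Q·S₀ / V = 2580 × 255 g/m³ / 748.0 m³ = 879.5 g/(m³·d) = 0.8795 kg BOD₅/(m³·d).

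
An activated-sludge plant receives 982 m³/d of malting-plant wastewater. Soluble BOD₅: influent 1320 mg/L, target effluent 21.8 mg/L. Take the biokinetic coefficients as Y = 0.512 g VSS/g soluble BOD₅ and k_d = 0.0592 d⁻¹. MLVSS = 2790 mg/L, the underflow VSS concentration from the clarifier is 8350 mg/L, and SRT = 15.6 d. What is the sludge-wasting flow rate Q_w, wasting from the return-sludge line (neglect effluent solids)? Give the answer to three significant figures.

From the SRT design equation V = Y Q (S₀−S) θ_c / [X (1 + k_d θ_c)] = 0.512 × 982 × (1320 − 21.8) × 15.6 / [2790 × (1 + 0.0592 × 15.6)] = 1.02×10^7 / 5367 = 1897 m³.
Q_w = (V·X)/(θ_c X_r) = 1897 × 2790 / (15.6 × 8350) = 40.64 m³/d.

Q_w ≈ 40.6 m³/d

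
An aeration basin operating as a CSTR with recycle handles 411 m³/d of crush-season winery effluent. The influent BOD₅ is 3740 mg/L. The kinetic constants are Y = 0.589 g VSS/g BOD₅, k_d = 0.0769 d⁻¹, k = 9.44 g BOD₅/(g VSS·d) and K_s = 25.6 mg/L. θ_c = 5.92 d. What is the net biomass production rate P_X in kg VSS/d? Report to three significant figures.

From the Monod/SRT balance for a CMAS, S = K_s·(1+k_d θ_c)/[θ_c·(Y k − k_d) − 1] = 25.6 × (1 + 0.0769 × 5.92) / [5.92 × (0.589 × 9.44 − 0.0769) − 1] = 37.25 / 31.46 = 1.184 mg/L.
Correct the yield for decay: Y_obs = Y/(1 + k_d θ_c) = 0.589 / (1 + 0.0769 × 5.92) = 0.589 / 1.455 = 0.4047.
Substrate removed = Q·(S₀ − S) = 411 m³/d × (3740 − 1.18) g/m³ = 1.54×10^6 g/d = 1537 kg/d.
So the net sludge growth is P_X = 0.4047 × 1537 = 621.9 kg VSS/d.

P_X ≈ 622 kg VSS/d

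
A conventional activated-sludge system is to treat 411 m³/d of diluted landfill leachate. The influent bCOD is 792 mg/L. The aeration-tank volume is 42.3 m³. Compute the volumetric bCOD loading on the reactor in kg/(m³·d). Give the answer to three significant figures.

L_v = Q S₀ / V = 411 × 792 × 10⁻³ / 42.30 = 7.695 kg/(m³·d).

L_v ≈ 7.70 kg bCOD/(m³·d)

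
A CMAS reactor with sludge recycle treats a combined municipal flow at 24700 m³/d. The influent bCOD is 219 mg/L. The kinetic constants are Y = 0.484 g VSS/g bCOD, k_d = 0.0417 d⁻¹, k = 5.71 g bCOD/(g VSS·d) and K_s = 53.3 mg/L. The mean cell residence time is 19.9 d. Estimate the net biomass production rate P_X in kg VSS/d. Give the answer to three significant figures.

Effluent substrate depends only on kinetics and SRT: S = K_s(1 + k_d θ_c) / [θ_c(Yk − k_d) − 1] = 53.3 × (1 + 0.0417 × 19.9) / [19.9 × (0.484 × 5.71 − 0.0417) − 1] = 97.53 / 53.17 = 1.834 mg/L.
Observed yield with endogenous decay: Y_obs = Y / (1 + k_d·θ_c) = 0.484 / (1 + 0.0417 × 19.9) = 0.484 / 1.830 = 0.2645 g VSS/g bCOD.
Mass of bCOD removed per day: Q(S₀ − S) = 24700 × 217.2 g/m³ = 5364 kg/d.
Biomass produced: P_X = Y_obs·Q·ΔS = 0.2645 × 5364 ≈ 1419 kg VSS/d.

P_X ≈ 1420 kg VSS/d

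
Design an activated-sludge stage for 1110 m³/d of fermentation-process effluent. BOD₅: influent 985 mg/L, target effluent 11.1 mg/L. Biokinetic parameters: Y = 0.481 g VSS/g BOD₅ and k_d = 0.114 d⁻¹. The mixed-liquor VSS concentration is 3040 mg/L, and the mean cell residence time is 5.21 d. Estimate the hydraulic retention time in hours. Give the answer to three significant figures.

From the SRT design equation V = Y Q (S₀−S) θ_c / [X (1 + k_d θ_c)] = 0.481 × 1110 × (985 − 11.1) × 5.21 / [3040 × (1 + 0.114 × 5.21)] = 2.71×10^6 / 4846 = 559.1 m³.
HRT = V/Q = 559.1 m³ / 1110 m³·d⁻¹ = 0.5037 d × 24 = 12.09 h.

τ ≈ 12.1 h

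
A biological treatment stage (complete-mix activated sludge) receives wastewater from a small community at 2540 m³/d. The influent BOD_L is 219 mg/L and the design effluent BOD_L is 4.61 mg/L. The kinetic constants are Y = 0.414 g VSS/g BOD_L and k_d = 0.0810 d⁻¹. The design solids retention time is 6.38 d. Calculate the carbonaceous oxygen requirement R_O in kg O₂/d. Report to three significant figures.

R_O ≈ 333 kg O₂/d

The observed yield is Y_obs = Y/(1 + k_d·θ_c) = 0.414 / (1 + 0.0810 × 6.38) = 0.414 / 1.517 = 0.2729 g VSS per g BOD_L removed.
Q·(S₀ − S) = 2540 × (219 − 4.61) × 10⁻³ = 544.6 kg/d removed.
Biomass synthesised: P_X = Y_obs × 544.6 = 148.6 kg VSS/d.
R_O = Q·ΔS − 1.42 P_X = 544.6 − 211.1 = 333.5 kg O₂/d.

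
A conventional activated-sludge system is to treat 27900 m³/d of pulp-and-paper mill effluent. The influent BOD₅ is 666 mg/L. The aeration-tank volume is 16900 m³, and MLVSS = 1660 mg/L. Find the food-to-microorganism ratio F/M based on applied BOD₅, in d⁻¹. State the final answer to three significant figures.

F/M = Q·S₀ / (V·X) = 27900 × 666 / (16900 × 1660) = 0.6623 g BOD₅·(g VSS·d)⁻¹.

F/M ≈ 0.662 d⁻¹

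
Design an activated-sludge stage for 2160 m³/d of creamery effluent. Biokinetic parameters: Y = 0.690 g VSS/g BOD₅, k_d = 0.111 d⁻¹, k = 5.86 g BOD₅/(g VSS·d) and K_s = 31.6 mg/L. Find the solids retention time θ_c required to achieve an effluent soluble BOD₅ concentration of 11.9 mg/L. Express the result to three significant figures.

Specific growth rate at S = 11.9 mg/L: μ = YkS/(K_s+S) = 0.690·5.86·11.9/(31.6+11.9) = 1.106 d⁻¹.
Then 1/θ_c = μ − k_d = 1.106 − 0.111 = 0.9951 d⁻¹, giving θ_c = 1.005 d.

θ_c ≈ 1.00 d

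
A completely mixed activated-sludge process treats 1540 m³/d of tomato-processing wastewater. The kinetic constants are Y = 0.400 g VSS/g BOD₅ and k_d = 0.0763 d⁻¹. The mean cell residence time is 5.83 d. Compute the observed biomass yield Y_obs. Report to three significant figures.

Y_obs ≈ 0.277 g VSS/g BOD₅

The observed yield is Y_obs = Y/(1 + k_d·θ_c) = 0.400 / (1 + 0.0763 × 5.83) = 0.400 / 1.445 = 0.2768 g VSS per g BOD₅ removed.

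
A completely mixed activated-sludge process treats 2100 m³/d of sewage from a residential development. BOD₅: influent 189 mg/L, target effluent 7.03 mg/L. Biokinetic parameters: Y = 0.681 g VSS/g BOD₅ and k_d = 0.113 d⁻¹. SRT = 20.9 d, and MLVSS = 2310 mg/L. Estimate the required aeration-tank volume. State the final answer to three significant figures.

V ≈ 700 m³

From the SRT design equation V = Y Q (S₀−S) θ_c / [X (1 + k_d θ_c)] = 0.681 × 2100 × (189 − 7.03) × 20.9 / [2310 × (1 + 0.113 × 20.9)] = 5.44×10^6 / 7766 = 700.4 m³.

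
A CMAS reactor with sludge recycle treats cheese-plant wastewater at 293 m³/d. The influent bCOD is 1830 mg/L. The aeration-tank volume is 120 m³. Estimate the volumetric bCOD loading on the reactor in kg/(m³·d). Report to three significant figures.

Applied bCOD load per unit volume = Q·S₀/V = (293 × 1830/1000)/120.0 = 4.468 kg bCOD·m⁻³·d⁻¹.

L_v ≈ 4.47 kg bCOD/(m³·d)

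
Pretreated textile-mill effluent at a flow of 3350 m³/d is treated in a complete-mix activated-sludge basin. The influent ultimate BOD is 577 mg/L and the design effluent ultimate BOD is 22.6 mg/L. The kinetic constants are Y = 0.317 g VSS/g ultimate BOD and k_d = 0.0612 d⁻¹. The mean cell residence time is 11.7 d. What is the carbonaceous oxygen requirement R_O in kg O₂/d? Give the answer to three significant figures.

R_O ≈ 1370 kg O₂/d

Y_obs = Y / (1 + k_d θ_c) = 0.317 / (1 + 0.0612 × 11.7) = 0.317 / 1.716 = 0.1847.
ΔS = 577 − 22.6 = 554.4 mg/L, so the substrate removal rate is 3350 × 554.4/1000 = 1857 kg ultimate BOD/d.
Biomass synthesised: P_X = Y_obs × 1857 = 343.1 kg VSS/d.
R_O = Q·(S₀ − S) − 1.42·P_X = 1857 − 1.42 × 343.1 = 1370 kg O₂/d.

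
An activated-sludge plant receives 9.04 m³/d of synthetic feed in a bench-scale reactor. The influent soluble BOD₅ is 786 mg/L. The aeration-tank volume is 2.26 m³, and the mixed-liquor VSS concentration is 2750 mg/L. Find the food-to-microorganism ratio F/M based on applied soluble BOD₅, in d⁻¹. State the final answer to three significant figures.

F/M ≈ 1.14 d⁻¹

F/M = applied load / biomass = Q·S₀/(V·X) = 9.04 × 786 / (2.260 × 2750) = 1.143 d⁻¹.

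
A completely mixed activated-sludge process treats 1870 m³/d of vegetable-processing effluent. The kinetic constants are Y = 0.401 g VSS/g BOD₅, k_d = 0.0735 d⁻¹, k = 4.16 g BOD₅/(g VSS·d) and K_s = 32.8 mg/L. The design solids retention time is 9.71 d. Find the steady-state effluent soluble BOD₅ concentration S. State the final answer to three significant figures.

S ≈ 3.88 mg/L

For a completely mixed reactor with recycle the Lawrence–McCarty relation gives S = K_s·(1 + k_d·θ_c) / [θ_c·(Y·k − k_d) − 1] = 32.8 × (1 + 0.0735 × 9.71) / [9.71 × (0.401 × 4.16 − 0.0735) − 1] = 56.21 / 14.48 = 3.881 mg/L.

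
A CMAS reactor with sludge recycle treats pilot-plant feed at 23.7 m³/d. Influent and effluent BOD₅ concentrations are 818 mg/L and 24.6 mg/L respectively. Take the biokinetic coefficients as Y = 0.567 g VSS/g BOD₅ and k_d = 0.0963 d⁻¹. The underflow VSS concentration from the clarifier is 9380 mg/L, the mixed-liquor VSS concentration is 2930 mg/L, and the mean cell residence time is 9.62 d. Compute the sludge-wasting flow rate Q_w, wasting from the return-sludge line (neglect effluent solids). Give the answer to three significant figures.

From the SRT design equation V = Y Q (S₀−S) θ_c / [X (1 + k_d θ_c)] = 0.567 × 23.7 × (818 − 24.6) × 9.62 / [2930 × (1 + 0.0963 × 9.62)] = 1.03×10^5 / 5644 = 18.17 m³.
Wasting from the return line (neglecting effluent solids): Q_w = V·X / (θ_c·X_r) = 18.17 × 2930 / (9.62 × 9380) = 0.5900 m³/d.

Q_w ≈ 0.590 m³/d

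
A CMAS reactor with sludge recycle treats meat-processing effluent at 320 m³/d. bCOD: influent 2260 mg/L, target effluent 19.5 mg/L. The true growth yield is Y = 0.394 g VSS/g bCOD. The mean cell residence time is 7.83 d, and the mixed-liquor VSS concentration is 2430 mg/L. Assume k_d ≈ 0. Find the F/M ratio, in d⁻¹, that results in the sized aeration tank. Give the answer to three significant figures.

With k_d = 0 the design equation reduces to V = Y Q (S₀−S) θ_c / X = 0.394 × 320 × (2260 − 19.5) × 7.83 / 2430 = 910.2 m³.
F/M = Q·S₀ / (V·X) = 320 × 2260 / (910.2 × 2430) = 0.3270 g bCOD·(g VSS·d)⁻¹.

F/M ≈ 0.327 d⁻¹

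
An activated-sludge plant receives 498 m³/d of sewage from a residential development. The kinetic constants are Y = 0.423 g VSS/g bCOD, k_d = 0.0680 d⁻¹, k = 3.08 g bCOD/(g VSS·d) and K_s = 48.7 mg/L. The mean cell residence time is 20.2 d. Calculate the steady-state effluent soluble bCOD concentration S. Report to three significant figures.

S ≈ 4.83 mg/L

For a completely mixed reactor with recycle the Lawrence–McCarty relation gives S = K_s·(1 + k_d·θ_c) / [θ_c·(Y·k − k_d) − 1] = 48.7 × (1 + 0.0680 × 20.2) / [20.2 × (0.423 × 3.08 − 0.0680) − 1] = 115.6 / 23.94 = 4.828 mg/L.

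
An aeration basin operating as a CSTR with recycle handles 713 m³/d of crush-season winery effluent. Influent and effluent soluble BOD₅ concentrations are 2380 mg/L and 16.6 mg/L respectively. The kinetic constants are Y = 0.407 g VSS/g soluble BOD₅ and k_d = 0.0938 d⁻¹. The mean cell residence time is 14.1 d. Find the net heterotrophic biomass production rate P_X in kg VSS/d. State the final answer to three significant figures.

P_X ≈ 295 kg VSS/d

Correct the yield for decay: Y_obs = Y/(1 + k_d θ_c) = 0.407 / (1 + 0.0938 × 14.1) = 0.407 / 2.323 = 0.1752.
ΔS = 2380 − 16.6 = 2363 mg/L, so the substrate removal rate is 713 × 2363/1000 = 1685 kg soluble BOD₅/d.
Net biomass production P_X = Y_obs × Q·(S₀ − S) = 0.1752 × 1685 = 295.3 kg VSS/d.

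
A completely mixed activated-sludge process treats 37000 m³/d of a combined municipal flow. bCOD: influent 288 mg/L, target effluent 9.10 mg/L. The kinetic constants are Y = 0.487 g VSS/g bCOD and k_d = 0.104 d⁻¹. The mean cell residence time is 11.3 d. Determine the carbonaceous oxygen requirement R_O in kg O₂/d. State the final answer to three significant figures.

Observed yield with endogenous decay: Y_obs = Y / (1 + k_d·θ_c) = 0.487 / (1 + 0.104 × 11.3) = 0.487 / 2.175 = 0.2239 g VSS/g bCOD.
Substrate removed = Q·(S₀ − S) = 37000 m³/d × (288 − 9.10) g/m³ = 1.03×10^7 g/d = 10319 kg/d.
Biomass synthesised: P_X = Y_obs × 10319 = 2310 kg VSS/d.
R_O = Q·ΔS − 1.42 P_X = 10319 − 3281 = 7039 kg O₂/d.

R_O ≈ 7040 kg O₂/d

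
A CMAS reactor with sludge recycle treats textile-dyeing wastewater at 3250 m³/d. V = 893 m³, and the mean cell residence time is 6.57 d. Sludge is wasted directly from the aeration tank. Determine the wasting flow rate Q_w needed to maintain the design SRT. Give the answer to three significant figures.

Q_w ≈ 136 m³/d

With mixed-liquor wasting, θ_c = V/Q_w, so Q_w = V/θ_c = 893.0/6.57 = 135.9 m³/d.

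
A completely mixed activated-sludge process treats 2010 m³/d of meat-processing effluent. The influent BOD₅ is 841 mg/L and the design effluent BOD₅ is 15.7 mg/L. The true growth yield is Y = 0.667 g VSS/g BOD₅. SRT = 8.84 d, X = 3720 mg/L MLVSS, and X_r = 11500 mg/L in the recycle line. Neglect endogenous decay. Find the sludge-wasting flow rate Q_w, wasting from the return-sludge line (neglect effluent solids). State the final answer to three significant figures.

With k_d = 0 the design equation reduces to V = Y Q (S₀−S) θ_c / X = 0.667 × 2010 × (841 − 15.7) × 8.84 / 3720 = 2629 m³.
θ_c = V·X/(Q_w·X_r) when wasting from the recycle, so Q_w = V·X/(θ_c·X_r) = 2629 × 3720 / (8.84 × 11500) = 96.21 m³/d.

Q_w ≈ 96.2 m³/d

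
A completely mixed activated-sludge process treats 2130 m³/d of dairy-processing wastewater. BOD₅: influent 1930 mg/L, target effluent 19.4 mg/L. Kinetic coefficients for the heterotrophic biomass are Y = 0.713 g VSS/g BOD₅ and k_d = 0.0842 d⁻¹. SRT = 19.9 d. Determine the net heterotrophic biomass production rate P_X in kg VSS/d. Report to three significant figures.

P_X ≈ 1080 kg VSS/d

Y_obs = Y / (1 + k_d θ_c) = 0.713 / (1 + 0.0842 × 19.9) = 0.713 / 2.676 = 0.2665.
ΔS = 1930 − 19.4 = 1911 mg/L, so the substrate removal rate is 2130 × 1911/1000 = 4070 kg BOD₅/d.
Net biomass production P_X = Y_obs × Q·(S₀ − S) = 0.2665 × 4070 = 1084 kg VSS/d.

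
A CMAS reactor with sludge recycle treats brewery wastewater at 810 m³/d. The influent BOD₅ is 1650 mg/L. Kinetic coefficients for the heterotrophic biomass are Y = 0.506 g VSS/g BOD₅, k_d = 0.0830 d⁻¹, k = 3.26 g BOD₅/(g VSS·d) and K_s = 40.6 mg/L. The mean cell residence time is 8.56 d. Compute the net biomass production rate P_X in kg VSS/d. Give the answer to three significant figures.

P_X ≈ 394 kg VSS/d

From the Monod/SRT balance for a CMAS, S = K_s·(1+k_d θ_c)/[θ_c·(Y k − k_d) − 1] = 40.6 × (1 + 0.0830 × 8.56) / [8.56 × (0.506 × 3.26 − 0.0830) − 1] = 69.45 / 12.41 = 5.596 mg/L.
The observed yield is Y_obs = Y/(1 + k_d·θ_c) = 0.506 / (1 + 0.0830 × 8.56) = 0.506 / 1.710 = 0.2958 g VSS per g BOD₅ removed.
Q·(S₀ − S) = 810 × (1650 − 5.60) × 10⁻³ = 1332 kg/d removed.
P_X = Y_obs · Q(S₀ − S) = 0.2958 × 1332 = 394.0 kg VSS/d.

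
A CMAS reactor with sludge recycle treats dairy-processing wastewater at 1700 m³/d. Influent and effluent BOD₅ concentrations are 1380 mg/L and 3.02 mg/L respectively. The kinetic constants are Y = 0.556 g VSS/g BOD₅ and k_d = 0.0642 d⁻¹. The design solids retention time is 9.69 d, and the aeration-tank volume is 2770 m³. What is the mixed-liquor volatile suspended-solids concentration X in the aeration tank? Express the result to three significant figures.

X ≈ 2810 mg/L

Solving the biomass balance for X: X = Y Q (S₀−S) θ_c / [V (1+k_d θ_c)] = 0.556 × 1700 × (1380 − 3.02) × 9.69 / [2770 × (1 + 0.0642 × 9.69)] = 2807 mg/L.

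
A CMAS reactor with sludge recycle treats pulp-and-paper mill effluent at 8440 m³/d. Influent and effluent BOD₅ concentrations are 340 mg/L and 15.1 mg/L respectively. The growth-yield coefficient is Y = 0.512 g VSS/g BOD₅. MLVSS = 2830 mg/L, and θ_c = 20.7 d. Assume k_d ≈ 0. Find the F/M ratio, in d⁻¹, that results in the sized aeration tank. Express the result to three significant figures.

F/M ≈ 0.0987 d⁻¹

Biomass mass balance (decay neglected): V·X = Y·Q·(S₀ − S)·θ_c, so V = 0.512 × 8440 × (340 − 15.1) × 20.7 / 2830 = 10269 m³.
F/M = Q·S₀ / (V·X) = 8440 × 340 / (10269 × 2830) = 0.09874 g BOD₅·(g VSS·d)⁻¹.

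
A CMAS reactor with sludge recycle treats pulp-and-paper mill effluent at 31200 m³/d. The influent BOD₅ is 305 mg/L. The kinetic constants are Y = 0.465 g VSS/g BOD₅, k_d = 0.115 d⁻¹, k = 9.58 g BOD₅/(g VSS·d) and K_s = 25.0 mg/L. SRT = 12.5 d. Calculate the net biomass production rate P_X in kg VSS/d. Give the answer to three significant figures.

P_X ≈ 1810 kg VSS/d

Effluent substrate depends only on kinetics and SRT: S = K_s(1 + k_d θ_c) / [θ_c(Yk − k_d) − 1] = 25.0 × (1 + 0.115 × 12.5) / [12.5 × (0.465 × 9.58 − 0.115) − 1] = 60.94 / 53.25 = 1.144 mg/L.
Observed yield with endogenous decay: Y_obs = Y / (1 + k_d·θ_c) = 0.465 / (1 + 0.115 × 12.5) = 0.465 / 2.438 = 0.1908 g VSS/g BOD₅.
ΔS = 305 − 1.14 = 303.9 mg/L, so the substrate removal rate is 31200 × 303.9/1000 = 9480 kg BOD₅/d.
P_X = Y_obs · Q(S₀ − S) = 0.1908 × 9480 = 1809 kg VSS/d.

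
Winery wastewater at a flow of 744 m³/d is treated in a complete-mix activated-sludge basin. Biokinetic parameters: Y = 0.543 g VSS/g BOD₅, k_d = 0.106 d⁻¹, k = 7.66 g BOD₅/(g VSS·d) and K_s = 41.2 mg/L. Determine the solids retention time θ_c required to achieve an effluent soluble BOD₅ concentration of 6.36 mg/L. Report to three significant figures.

At the target effluent, Y k S/(K_s+S) = 0.543×7.66×6.36/47.56 = 0.5562 d⁻¹.
θ_c = 1/(μ − k_d) = 1/(0.5562 − 0.106) = 1/0.4502 = 2.221 d.

θ_c ≈ 2.22 d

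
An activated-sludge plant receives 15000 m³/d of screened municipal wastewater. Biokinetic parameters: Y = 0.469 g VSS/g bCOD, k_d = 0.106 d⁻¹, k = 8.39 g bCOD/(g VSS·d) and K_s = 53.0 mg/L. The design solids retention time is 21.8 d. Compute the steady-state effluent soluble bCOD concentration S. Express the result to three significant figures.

From the Monod/SRT balance for a CMAS, S = K_s·(1+k_d θ_c)/[θ_c·(Y k − k_d) − 1] = 53.0 × (1 + 0.106 × 21.8) / [21.8 × (0.469 × 8.39 − 0.106) − 1] = 175.5 / 82.47 = 2.128 mg/L.

S ≈ 2.13 mg/L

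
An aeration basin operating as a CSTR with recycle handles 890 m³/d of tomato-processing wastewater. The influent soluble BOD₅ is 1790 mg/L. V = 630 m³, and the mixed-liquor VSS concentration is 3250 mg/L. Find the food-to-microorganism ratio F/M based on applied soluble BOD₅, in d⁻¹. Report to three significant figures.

F/M ≈ 0.778 d⁻¹

F/M = applied load / biomass = Q·S₀/(V·X) = 890 × 1790 / (630.0 × 3250) = 0.7781 d⁻¹.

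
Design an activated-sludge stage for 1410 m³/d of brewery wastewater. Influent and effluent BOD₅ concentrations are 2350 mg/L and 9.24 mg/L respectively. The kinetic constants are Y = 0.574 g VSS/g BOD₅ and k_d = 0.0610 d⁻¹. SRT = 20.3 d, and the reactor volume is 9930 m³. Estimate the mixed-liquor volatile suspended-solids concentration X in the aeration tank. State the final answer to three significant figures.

Solving the biomass balance for X: X = Y Q (S₀−S) θ_c / [V (1+k_d θ_c)] = 0.574 × 1410 × (2350 − 9.24) × 20.3 / [9930 × (1 + 0.0610 × 20.3)] = 1730 mg/L.

X ≈ 1730 mg/L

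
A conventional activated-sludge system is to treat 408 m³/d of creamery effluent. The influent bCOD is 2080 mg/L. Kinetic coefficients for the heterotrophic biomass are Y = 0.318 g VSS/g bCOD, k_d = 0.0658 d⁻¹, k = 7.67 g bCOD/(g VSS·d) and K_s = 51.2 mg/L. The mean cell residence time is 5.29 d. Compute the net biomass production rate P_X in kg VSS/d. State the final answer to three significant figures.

P_X ≈ 200 kg VSS/d

From the Monod/SRT balance for a CMAS, S = K_s·(1+k_d θ_c)/[θ_c·(Y k − k_d) − 1] = 51.2 × (1 + 0.0658 × 5.29) / [5.29 × (0.318 × 7.67 − 0.0658) − 1] = 69.02 / 11.55 = 5.974 mg/L.
Y_obs = Y / (1 + k_d θ_c) = 0.318 / (1 + 0.0658 × 5.29) = 0.318 / 1.348 = 0.2359.
Q·(S₀ − S) = 408 × (2080 − 5.97) × 10⁻³ = 846.2 kg/d removed.
Biomass produced: P_X = Y_obs·Q·ΔS = 0.2359 × 846.2 ≈ 199.6 kg VSS/d.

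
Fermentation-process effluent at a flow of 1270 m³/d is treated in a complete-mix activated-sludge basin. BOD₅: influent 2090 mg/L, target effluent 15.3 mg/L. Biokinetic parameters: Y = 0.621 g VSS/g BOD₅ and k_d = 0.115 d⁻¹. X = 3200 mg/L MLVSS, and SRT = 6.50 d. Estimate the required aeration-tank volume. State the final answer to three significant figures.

Rearranging the biomass balance for a CMAS with decay, V = Y·Q·ΔS·θ_c / [X·(1+k_d θ_c)] = 0.621 × 1270 × (2090 − 15.3) × 6.50 / [3200 × (1 + 0.115 × 6.50)] = 1.06×10^7 / 5592 = 1902 m³.

V ≈ 1900 m³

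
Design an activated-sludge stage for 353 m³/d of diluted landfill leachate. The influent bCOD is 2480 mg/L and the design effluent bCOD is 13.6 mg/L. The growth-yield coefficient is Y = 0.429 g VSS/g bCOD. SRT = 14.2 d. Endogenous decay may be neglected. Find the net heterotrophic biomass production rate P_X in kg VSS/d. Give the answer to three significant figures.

No decay correction is needed, so Y_obs = Y = 0.429.
Mass of bCOD removed per day: Q(S₀ − S) = 353 × 2466 g/m³ = 870.6 kg/d.
So the net sludge growth is P_X = 0.4290 × 870.6 = 373.5 kg VSS/d.

P_X ≈ 374 kg VSS/d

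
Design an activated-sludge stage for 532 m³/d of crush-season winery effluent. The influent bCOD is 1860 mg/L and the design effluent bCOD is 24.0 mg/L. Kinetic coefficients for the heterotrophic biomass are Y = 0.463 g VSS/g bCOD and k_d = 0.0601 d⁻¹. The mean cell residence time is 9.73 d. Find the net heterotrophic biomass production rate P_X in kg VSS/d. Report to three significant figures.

P_X ≈ 285 kg VSS/d

Correct the yield for decay: Y_obs = Y/(1 + k_d θ_c) = 0.463 / (1 + 0.0601 × 9.73) = 0.463 / 1.585 = 0.2922.
Substrate removed = Q·(S₀ − S) = 532 m³/d × (1860 − 24.0) g/m³ = 9.77×10^5 g/d = 976.8 kg/d.
Net biomass production P_X = Y_obs × Q·(S₀ − S) = 0.2922 × 976.8 = 285.4 kg VSS/d.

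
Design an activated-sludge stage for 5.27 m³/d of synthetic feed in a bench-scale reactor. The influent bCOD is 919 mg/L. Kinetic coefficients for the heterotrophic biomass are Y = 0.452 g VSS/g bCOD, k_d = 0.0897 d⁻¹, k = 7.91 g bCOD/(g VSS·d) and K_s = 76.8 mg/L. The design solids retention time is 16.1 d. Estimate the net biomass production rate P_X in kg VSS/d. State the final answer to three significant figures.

For a completely mixed reactor with recycle the Lawrence–McCarty relation gives S = K_s·(1 + k_d·θ_c) / [θ_c·(Y·k − k_d) − 1] = 76.8 × (1 + 0.0897 × 16.1) / [16.1 × (0.452 × 7.91 − 0.0897) − 1] = 187.7 / 55.12 = 3.406 mg/L.
Observed yield with endogenous decay: Y_obs = Y / (1 + k_d·θ_c) = 0.452 / (1 + 0.0897 × 16.1) = 0.452 / 2.444 = 0.1849 g VSS/g bCOD.
Q·(S₀ − S) = 5.27 × (919 − 3.41) × 10⁻³ = 4.825 kg/d removed.
Biomass produced: P_X = Y_obs·Q·ΔS = 0.1849 × 4.825 ≈ 0.8923 kg VSS/d.

P_X ≈ 0.892 kg VSS/d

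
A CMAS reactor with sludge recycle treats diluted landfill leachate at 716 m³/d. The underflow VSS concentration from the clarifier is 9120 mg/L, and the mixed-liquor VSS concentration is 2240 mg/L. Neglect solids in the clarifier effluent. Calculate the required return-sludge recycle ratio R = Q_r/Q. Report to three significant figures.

Mass balance around the secondary clarifier (neglecting effluent solids): R = X / (X_r − X) = 2240 / (9120 − 2240) = 0.3256.

R ≈ 0.326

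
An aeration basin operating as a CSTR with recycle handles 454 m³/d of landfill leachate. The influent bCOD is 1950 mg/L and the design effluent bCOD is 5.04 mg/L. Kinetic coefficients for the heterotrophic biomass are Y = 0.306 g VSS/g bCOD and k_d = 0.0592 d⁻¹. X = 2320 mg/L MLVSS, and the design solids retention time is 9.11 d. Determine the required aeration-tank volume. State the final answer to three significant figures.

Rearranging the biomass balance for a CMAS with decay, V = Y·Q·ΔS·θ_c / [X·(1+k_d θ_c)] = 0.306 × 454 × (1950 − 5.04) × 9.11 / [2320 × (1 + 0.0592 × 9.11)] = 2.46×10^6 / 3571 = 689.3 m³.

V ≈ 689 m³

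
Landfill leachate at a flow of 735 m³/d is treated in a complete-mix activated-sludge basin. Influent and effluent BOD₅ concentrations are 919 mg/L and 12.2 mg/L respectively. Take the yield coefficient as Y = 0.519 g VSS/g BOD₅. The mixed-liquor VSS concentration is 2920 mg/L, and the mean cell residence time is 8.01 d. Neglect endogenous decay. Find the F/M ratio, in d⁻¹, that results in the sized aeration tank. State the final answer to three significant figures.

V·X = Y·Q·ΔS·θ_c gives V = 0.519 × 735 × (919 − 12.2) × 8.01 / 2920 = 948.9 m³.
F/M = applied load / biomass = Q·S₀/(V·X) = 735 × 919 / (948.9 × 2920) = 0.2438 d⁻¹.

F/M ≈ 0.244 d⁻¹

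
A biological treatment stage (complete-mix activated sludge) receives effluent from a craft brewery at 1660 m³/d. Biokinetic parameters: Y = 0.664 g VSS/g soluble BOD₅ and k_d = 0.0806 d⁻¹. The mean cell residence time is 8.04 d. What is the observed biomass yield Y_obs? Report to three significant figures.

Observed yield with endogenous decay: Y_obs = Y / (1 + k_d·θ_c) = 0.664 / (1 + 0.0806 × 8.04) = 0.664 / 1.648 = 0.4029 g VSS/g soluble BOD₅.

Y_obs ≈ 0.403 g VSS/g soluble BOD₅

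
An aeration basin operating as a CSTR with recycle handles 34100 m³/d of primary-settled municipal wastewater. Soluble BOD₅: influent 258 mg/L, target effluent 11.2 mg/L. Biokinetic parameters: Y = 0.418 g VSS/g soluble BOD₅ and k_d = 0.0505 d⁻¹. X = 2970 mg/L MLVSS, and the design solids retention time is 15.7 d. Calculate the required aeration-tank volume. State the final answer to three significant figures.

Steady-state biomass mass balance: V·X·(1 + k_d·θ_c) = Y·Q·(S₀ − S)·θ_c, so V = 0.418 × 34100 × (258 − 11.2) × 15.7 / [2970 × (1 + 0.0505 × 15.7)] = 5.52×10^7 / 5325 = 10372 m³.

V ≈ 10400 m³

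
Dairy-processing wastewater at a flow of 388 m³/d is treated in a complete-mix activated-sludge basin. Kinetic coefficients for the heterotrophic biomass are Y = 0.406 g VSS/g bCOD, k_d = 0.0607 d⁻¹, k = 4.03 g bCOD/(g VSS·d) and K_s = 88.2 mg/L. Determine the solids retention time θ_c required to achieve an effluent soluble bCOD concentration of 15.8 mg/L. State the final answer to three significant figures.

θ_c ≈ 5.32 d

From 1/θ_c = Y·k·S/(K_s + S) − k_d: Y·k·S/(K_s+S) = 0.406 × 4.03 × 15.8 / (88.2 + 15.8) = 0.2486 d⁻¹.
θ_c = 1/(μ − k_d) = 1/(0.2486 − 0.0607) = 1/0.1879 = 5.323 d.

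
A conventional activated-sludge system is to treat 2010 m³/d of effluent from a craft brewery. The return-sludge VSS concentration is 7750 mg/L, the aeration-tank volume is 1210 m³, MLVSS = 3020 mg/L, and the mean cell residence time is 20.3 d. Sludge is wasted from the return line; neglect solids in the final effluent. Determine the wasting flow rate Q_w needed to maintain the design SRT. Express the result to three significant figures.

Q_w ≈ 23.2 m³/d

θ_c = V·X/(Q_w·X_r) when wasting from the recycle, so Q_w = V·X/(θ_c·X_r) = 1210 × 3020 / (20.3 × 7750) = 23.23 m³/d.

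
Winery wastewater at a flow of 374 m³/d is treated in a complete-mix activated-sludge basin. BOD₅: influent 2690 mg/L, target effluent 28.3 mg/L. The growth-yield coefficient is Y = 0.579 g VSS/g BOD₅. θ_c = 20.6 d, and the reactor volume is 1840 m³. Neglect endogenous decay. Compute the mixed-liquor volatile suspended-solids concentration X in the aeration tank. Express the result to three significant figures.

From V·X = Y·Q·(S₀ − S)·θ_c (decay neglected): X = 0.579 × 374 × (2690 − 28.3) × 20.6 / 1840 = 6453 mg/L.

X ≈ 6450 mg/L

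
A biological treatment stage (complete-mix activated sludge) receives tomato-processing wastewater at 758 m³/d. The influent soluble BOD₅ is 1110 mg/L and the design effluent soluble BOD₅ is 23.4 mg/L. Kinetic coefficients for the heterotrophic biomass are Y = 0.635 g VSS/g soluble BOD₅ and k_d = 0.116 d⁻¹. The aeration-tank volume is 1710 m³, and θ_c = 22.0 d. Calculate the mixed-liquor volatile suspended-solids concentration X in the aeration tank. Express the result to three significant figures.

X ≈ 1890 mg/L

Solving the biomass balance for X: X = Y Q (S₀−S) θ_c / [V (1+k_d θ_c)] = 0.635 × 758 × (1110 − 23.4) × 22.0 / [1710 × (1 + 0.116 × 22.0)] = 1894 mg/L.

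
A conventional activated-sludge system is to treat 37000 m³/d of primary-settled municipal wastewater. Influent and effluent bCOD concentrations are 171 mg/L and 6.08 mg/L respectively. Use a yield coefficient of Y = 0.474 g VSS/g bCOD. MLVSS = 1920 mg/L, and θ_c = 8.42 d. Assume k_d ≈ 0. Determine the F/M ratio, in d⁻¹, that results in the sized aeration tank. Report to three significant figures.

F/M ≈ 0.260 d⁻¹

Biomass mass balance (decay neglected): V·X = Y·Q·(S₀ − S)·θ_c, so V = 0.474 × 37000 × (171 − 6.08) × 8.42 / 1920 = 12684 m³.
F/M = Q·S₀ / (V·X) = 37000 × 171 / (12684 × 1920) = 0.2598 g bCOD·(g VSS·d)⁻¹.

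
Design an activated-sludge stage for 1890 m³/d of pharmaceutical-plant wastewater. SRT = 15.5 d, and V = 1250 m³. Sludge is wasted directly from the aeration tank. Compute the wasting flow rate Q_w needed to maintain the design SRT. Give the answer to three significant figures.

Q_w ≈ 80.6 m³/d

With mixed-liquor wasting, θ_c = V/Q_w, so Q_w = V/θ_c = 1250/15.5 = 80.65 m³/d.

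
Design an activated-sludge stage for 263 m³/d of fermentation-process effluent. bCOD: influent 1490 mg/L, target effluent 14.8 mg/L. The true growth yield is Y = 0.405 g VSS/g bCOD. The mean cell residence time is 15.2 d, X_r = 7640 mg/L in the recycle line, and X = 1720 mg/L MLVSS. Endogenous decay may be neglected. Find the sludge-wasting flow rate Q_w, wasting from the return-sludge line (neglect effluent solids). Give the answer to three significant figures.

Biomass mass balance (decay neglected): V·X = Y·Q·(S₀ − S)·θ_c, so V = 0.405 × 263 × (1490 − 14.8) × 15.2 / 1720 = 1389 m³.
Q_w = (V·X)/(θ_c X_r) = 1389 × 1720 / (15.2 × 7640) = 20.57 m³/d.

Q_w ≈ 20.6 m³/d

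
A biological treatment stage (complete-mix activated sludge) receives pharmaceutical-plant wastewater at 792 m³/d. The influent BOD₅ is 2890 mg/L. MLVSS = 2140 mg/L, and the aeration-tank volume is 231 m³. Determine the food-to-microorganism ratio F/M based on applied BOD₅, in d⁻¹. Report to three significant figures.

F/M = applied load / biomass = Q·S₀/(V·X) = 792 × 2890 / (231.0 × 2140) = 4.630 d⁻¹.

F/M ≈ 4.63 d⁻¹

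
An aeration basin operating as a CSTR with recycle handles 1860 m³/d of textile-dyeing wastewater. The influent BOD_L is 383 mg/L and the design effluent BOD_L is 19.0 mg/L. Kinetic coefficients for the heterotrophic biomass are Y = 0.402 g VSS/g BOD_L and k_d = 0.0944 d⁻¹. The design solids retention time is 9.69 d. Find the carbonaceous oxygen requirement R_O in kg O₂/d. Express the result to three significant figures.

R_O ≈ 475 kg O₂/d

Observed yield with endogenous decay: Y_obs = Y / (1 + k_d·θ_c) = 0.402 / (1 + 0.0944 × 9.69) = 0.402 / 1.915 = 0.2100 g VSS/g BOD_L.
Mass of BOD_L removed per day: Q(S₀ − S) = 1860 × 364.0 g/m³ = 677.0 kg/d.
Biomass synthesised: P_X = Y_obs × 677.0 = 142.1 kg VSS/d.
R_O = Q·(S₀ − S) − 1.42·P_X = 677.0 − 1.42 × 142.1 = 475.2 kg O₂/d.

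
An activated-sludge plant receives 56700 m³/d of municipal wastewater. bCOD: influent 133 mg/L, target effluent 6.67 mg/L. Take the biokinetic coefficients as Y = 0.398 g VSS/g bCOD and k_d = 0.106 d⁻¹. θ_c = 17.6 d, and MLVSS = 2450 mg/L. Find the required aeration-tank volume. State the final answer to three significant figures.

From the SRT design equation V = Y Q (S₀−S) θ_c / [X (1 + k_d θ_c)] = 0.398 × 56700 × (133 − 6.67) × 17.6 / [2450 × (1 + 0.106 × 17.6)] = 5.02×10^7 / 7021 = 7147 m³.

V ≈ 7150 m³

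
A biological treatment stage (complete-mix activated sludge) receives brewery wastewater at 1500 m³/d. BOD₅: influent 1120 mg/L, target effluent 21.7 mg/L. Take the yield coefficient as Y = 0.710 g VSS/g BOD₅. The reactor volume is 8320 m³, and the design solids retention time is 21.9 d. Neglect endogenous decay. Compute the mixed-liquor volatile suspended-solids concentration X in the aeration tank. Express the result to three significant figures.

Without decay, X = Y Q (S₀−S) θ_c / V = 0.710 × 1500 × (1120 − 21.7) × 21.9 / 8320 = 3079 mg/L.

X ≈ 3080 mg/L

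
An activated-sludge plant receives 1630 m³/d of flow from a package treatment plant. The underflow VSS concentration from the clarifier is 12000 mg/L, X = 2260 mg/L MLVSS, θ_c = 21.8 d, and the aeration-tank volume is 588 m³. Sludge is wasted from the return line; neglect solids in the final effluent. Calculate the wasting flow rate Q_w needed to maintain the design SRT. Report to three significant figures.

Q_w ≈ 5.08 m³/d

θ_c = V·X/(Q_w·X_r) when wasting from the recycle, so Q_w = V·X/(θ_c·X_r) = 588.0 × 2260 / (21.8 × 12000) = 5.080 m³/d.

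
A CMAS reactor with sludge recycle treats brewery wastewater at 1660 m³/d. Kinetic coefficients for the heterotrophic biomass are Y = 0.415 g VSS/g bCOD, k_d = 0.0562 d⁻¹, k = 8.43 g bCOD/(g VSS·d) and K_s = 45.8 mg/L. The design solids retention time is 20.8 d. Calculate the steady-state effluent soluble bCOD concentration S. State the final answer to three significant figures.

S ≈ 1.41 mg/L

Effluent substrate depends only on kinetics and SRT: S = K_s(1 + k_d θ_c) / [θ_c(Yk − k_d) − 1] = 45.8 × (1 + 0.0562 × 20.8) / [20.8 × (0.415 × 8.43 − 0.0562) − 1] = 99.34 / 70.60 = 1.407 mg/L.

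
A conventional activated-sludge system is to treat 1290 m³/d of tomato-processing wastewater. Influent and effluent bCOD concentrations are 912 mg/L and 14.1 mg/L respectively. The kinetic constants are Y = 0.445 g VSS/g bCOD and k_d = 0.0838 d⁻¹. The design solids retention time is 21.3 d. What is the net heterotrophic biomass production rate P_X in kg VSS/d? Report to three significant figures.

P_X ≈ 185 kg VSS/d

The observed yield is Y_obs = Y/(1 + k_d·θ_c) = 0.445 / (1 + 0.0838 × 21.3) = 0.445 / 2.785 = 0.1598 g VSS per g bCOD removed.
Q·(S₀ − S) = 1290 × (912 − 14.1) × 10⁻³ = 1158 kg/d removed.
Net biomass production P_X = Y_obs × Q·(S₀ − S) = 0.1598 × 1158 = 185.1 kg VSS/d.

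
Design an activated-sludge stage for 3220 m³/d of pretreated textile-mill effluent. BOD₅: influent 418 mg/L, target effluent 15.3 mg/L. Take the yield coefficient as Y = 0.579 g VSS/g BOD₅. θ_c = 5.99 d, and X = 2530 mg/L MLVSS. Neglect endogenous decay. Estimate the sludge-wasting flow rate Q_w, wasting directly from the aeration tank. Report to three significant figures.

Q_w ≈ 297 m³/d

V·X = Y·Q·ΔS·θ_c gives V = 0.579 × 3220 × (418 − 15.3) × 5.99 / 2530 = 1778 m³.
Wasting from the aeration tank: Q_w = V / θ_c = 1778 / 5.99 = 296.8 m³/d.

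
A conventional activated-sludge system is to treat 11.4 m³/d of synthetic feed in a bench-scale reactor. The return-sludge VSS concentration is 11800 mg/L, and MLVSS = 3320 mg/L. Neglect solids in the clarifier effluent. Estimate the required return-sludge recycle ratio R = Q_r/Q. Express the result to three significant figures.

Solids balance on the clarifier gives (1+R)X = R·X_r, so R = X/(X_r − X) = 3320 / (11800 − 3320) = 0.3915.

R ≈ 0.392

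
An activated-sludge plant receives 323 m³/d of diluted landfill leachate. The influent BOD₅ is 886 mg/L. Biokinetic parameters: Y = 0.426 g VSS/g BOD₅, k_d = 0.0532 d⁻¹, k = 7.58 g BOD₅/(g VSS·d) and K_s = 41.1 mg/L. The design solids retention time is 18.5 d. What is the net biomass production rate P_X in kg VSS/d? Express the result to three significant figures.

Effluent substrate depends only on kinetics and SRT: S = K_s(1 + k_d θ_c) / [θ_c(Yk − k_d) − 1] = 41.1 × (1 + 0.0532 × 18.5) / [18.5 × (0.426 × 7.58 − 0.0532) − 1] = 81.55 / 57.75 = 1.412 mg/L.
Observed yield with endogenous decay: Y_obs = Y / (1 + k_d·θ_c) = 0.426 / (1 + 0.0532 × 18.5) = 0.426 / 1.984 = 0.2147 g VSS/g BOD₅.
Q·(S₀ − S) = 323 × (886 − 1.41) × 10⁻³ = 285.7 kg/d removed.
Net biomass production P_X = Y_obs × Q·(S₀ − S) = 0.2147 × 285.7 = 61.34 kg VSS/d.

P_X ≈ 61.3 kg VSS/d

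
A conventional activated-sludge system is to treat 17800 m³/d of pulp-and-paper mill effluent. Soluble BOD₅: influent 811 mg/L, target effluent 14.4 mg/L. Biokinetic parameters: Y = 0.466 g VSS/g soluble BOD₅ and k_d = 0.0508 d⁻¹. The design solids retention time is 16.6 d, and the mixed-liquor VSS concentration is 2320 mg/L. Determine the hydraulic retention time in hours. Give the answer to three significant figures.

Steady-state biomass mass balance: V·X·(1 + k_d·θ_c) = Y·Q·(S₀ − S)·θ_c, so V = 0.466 × 17800 × (811 − 14.4) × 16.6 / [2320 × (1 + 0.0508 × 16.6)] = 1.1×10^8 / 4276 = 25649 m³.
τ = V/Q = 25649/17800 = 1.441 d, or 34.58 h.

τ ≈ 34.6 h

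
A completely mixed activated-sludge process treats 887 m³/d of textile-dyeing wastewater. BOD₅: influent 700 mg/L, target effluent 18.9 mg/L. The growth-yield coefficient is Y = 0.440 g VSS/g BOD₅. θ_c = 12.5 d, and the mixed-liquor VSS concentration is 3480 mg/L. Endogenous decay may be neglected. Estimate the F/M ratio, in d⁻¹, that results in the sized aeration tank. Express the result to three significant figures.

F/M ≈ 0.187 d⁻¹

With k_d = 0 the design equation reduces to V = Y Q (S₀−S) θ_c / X = 0.440 × 887 × (700 − 18.9) × 12.5 / 3480 = 954.8 m³.
F/M = Q·S₀ / (V·X) = 887 × 700 / (954.8 × 3480) = 0.1869 g BOD₅·(g VSS·d)⁻¹.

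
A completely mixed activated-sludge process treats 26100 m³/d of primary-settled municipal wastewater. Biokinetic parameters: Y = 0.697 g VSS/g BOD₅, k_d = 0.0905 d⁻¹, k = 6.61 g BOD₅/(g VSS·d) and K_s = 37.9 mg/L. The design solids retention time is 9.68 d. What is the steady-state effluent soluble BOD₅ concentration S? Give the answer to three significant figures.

For a completely mixed reactor with recycle the Lawrence–McCarty relation gives S = K_s·(1 + k_d·θ_c) / [θ_c·(Y·k − k_d) − 1] = 37.9 × (1 + 0.0905 × 9.68) / [9.68 × (0.697 × 6.61 − 0.0905) − 1] = 71.10 / 42.72 = 1.664 mg/L.

S ≈ 1.66 mg/L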